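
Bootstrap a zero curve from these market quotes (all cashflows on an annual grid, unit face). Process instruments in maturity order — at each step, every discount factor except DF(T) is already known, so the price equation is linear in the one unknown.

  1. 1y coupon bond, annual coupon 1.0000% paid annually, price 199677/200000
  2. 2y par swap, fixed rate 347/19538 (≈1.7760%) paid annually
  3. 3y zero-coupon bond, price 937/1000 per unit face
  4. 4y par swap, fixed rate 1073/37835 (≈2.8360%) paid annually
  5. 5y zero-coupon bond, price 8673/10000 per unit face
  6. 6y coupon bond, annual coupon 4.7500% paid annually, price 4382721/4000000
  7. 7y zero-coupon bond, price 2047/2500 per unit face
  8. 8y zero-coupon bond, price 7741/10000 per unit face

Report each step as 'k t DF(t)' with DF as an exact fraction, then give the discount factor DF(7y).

1 1 1977/2000
2 2 9653/10000
3 3 937/1000
4 4 8927/10000
5 5 8673/10000
6 6 8351/10000
7 7 2047/2500
8 8 7741/10000
DF(7y) = 2047/2500 ≈ 0.818800

step 1 [1y] bond c/1=1/100: DF=(199677/200000 − 1/100·(0))/(1+1/100) = 1977/2000 ≈ 0.988500
step 2 [2y] swap r/1=347/19538: DF=(1 − 347/19538·(0.988500))/(1+347/19538) = 9653/10000 ≈ 0.965300
step 3 [3y] zero: DF = P = 937/1000 ≈ 0.937000
step 4 [4y] swap r/1=1073/37835: DF=(1 − 1073/37835·(0.988500+0.965300+0.937000))/(1+1073/37835) = 8927/10000 ≈ 0.892700
step 5 [5y] zero: DF = P = 8673/10000 ≈ 0.867300
step 6 [6y] bond c/1=19/400: DF=(4382721/4000000 − 19/400·(0.988500+0.965300+0.937000+0.892700+0.867300))/(1+19/400) = 8351/10000 ≈ 0.835100
step 7 [7y] zero: DF = P = 2047/2500 ≈ 0.818800
step 8 [8y] zero: DF = P = 7741/10000 ≈ 0.774100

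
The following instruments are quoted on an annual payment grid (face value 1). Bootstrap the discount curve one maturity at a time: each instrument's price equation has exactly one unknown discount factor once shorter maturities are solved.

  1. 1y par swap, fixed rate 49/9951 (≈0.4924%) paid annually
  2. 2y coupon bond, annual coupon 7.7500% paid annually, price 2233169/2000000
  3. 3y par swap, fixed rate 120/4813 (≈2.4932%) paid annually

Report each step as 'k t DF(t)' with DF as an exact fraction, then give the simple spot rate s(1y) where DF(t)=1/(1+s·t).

step 1 [1y] swap r/1=49/9951: DF=(1 − 49/9951·(0))/(1+49/9951) = 9951/10000 ≈ 0.995100
step 2 [2y] bond c/1=31/400: DF=(2233169/2000000 − 31/400·(0.995100))/(1+31/400) = 9647/10000 ≈ 0.964700
step 3 [3y] swap r/1=120/4813: DF=(1 − 120/4813·(0.995100+0.964700))/(1+120/4813) = 116/125 ≈ 0.928000

1 1 9951/10000
2 2 9647/10000
3 3 116/125
s(1y) = (1/(9951/10000) − 1)/(1) = 49/9951 ≈ 0.4924%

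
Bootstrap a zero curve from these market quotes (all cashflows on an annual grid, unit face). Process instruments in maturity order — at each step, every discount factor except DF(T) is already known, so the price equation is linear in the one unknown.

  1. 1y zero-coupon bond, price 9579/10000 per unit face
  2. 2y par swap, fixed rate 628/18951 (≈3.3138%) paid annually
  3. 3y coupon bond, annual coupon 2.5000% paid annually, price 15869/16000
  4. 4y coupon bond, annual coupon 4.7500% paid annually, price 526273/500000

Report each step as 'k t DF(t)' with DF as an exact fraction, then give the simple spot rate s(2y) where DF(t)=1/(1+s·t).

step 1 [1y] zero: DF = P = 9579/10000 ≈ 0.957900
step 2 [2y] swap r/1=628/18951: DF=(1 − 628/18951·(0.957900))/(1+628/18951) = 2343/2500 ≈ 0.937200
step 3 [3y] bond c/1=1/40: DF=(15869/16000 − 1/40·(0.957900+0.937200))/(1+1/40) = 4607/5000 ≈ 0.921400
step 4 [4y] bond c/1=19/400: DF=(526273/500000 − 19/400·(0.957900+0.937200+0.921400))/(1+19/400) = 8771/10000 ≈ 0.877100

1 1 9579/10000
2 2 2343/2500
3 3 4607/5000
4 4 8771/10000
s(2y) = (1/(2343/2500) − 1)/(2) = 157/4686 ≈ 3.3504%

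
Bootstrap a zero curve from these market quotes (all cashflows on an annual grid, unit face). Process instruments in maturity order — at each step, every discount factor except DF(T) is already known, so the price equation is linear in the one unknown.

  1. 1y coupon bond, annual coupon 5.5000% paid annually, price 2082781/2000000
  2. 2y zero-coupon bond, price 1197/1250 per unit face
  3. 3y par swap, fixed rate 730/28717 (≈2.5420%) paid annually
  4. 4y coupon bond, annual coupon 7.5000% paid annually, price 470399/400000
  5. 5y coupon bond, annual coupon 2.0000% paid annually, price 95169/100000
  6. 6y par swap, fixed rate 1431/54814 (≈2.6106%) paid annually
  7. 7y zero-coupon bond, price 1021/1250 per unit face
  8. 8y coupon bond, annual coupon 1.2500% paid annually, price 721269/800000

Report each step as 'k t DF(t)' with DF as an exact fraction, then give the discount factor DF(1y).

step 1 [1y] bond c/1=11/200: DF=(2082781/2000000 − 11/200·(0))/(1+11/200) = 9871/10000 ≈ 0.987100
step 2 [2y] zero: DF = P = 1197/1250 ≈ 0.957600
step 3 [3y] swap r/1=730/28717: DF=(1 − 730/28717·(0.987100+0.957600))/(1+730/28717) = 927/1000 ≈ 0.927000
step 4 [4y] bond c/1=3/40: DF=(470399/400000 − 3/40·(0.987100+0.957600+0.927000))/(1+3/40) = 1117/1250 ≈ 0.893600
step 5 [5y] bond c/1=1/50: DF=(95169/100000 − 1/50·(0.987100+0.957600+0.927000+0.893600))/(1+1/50) = 537/625 ≈ 0.859200
step 6 [6y] swap r/1=1431/54814: DF=(1 − 1431/54814·(0.987100+0.957600+0.927000+0.893600+0.859200))/(1+1431/54814) = 8569/10000 ≈ 0.856900
step 7 [7y] zero: DF = P = 1021/1250 ≈ 0.816800
step 8 [8y] bond c/1=1/80: DF=(721269/800000 − 1/80·(0.987100+0.957600+0.927000+0.893600+0.859200+0.856900+0.816800))/(1+1/80) = 8127/10000 ≈ 0.812700

1 1 9871/10000
2 2 1197/1250
3 3 927/1000
4 4 1117/1250
5 5 537/625
6 6 8569/10000
7 7 1021/1250
8 8 8127/10000
DF(1y) = 9871/10000 ≈ 0.987100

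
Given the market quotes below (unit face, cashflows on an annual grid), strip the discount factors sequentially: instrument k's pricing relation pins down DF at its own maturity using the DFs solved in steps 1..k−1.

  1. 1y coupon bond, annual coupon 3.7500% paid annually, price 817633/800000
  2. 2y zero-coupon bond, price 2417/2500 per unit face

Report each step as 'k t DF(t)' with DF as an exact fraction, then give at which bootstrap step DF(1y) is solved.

step 1 [1y] bond c/1=3/80: DF=(817633/800000 − 3/80·(0))/(1+3/80) = 9851/10000 ≈ 0.985100
step 2 [2y] zero: DF = P = 2417/2500 ≈ 0.966800

1 1 9851/10000
2 2 2417/2500
DF(1y) is solved at step 1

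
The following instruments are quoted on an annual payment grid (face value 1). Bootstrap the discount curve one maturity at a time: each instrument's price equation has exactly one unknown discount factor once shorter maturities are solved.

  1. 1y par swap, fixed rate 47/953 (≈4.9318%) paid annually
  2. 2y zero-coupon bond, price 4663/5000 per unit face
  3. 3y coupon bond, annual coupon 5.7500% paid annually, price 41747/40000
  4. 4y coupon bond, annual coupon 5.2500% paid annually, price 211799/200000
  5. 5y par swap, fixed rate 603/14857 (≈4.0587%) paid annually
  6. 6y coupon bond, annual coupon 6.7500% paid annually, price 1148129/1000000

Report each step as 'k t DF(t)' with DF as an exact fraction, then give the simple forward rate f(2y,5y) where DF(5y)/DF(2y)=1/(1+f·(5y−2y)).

step 1 [1y] swap r/1=47/953: DF=(1 − 47/953·(0))/(1+47/953) = 953/1000 ≈ 0.953000
step 2 [2y] zero: DF = P = 4663/5000 ≈ 0.932600
step 3 [3y] bond c/1=23/400: DF=(41747/40000 − 23/400·(0.953000+0.932600))/(1+23/400) = 2211/2500 ≈ 0.884400
step 4 [4y] bond c/1=21/400: DF=(211799/200000 − 21/400·(0.953000+0.932600+0.884400))/(1+21/400) = 217/250 ≈ 0.868000
step 5 [5y] swap r/1=603/14857: DF=(1 − 603/14857·(0.953000+0.932600+0.884400+0.868000))/(1+603/14857) = 8191/10000 ≈ 0.819100
step 6 [6y] bond c/1=27/400: DF=(1148129/1000000 − 27/400·(0.953000+0.932600+0.884400+0.868000+0.819100))/(1+27/400) = 7937/10000 ≈ 0.793700

1 1 953/1000
2 2 4663/5000
3 3 2211/2500
4 4 217/250
5 5 8191/10000
6 6 7937/10000
f(2y,5y) = ((4663/5000)/(8191/10000) − 1)/(3) = 1135/24573 ≈ 4.6189%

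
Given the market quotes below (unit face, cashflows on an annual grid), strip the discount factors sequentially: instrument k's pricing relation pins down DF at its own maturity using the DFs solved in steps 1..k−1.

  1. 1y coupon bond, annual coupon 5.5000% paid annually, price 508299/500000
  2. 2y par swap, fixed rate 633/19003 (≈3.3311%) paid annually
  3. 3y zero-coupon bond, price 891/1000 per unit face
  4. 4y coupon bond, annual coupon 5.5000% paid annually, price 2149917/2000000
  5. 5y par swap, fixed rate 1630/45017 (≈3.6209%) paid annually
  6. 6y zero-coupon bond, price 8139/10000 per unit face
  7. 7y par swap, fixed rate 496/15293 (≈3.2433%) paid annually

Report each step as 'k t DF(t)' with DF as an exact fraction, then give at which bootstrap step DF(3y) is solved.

step 1 [1y] bond c/1=11/200: DF=(508299/500000 − 11/200·(0))/(1+11/200) = 2409/2500 ≈ 0.963600
step 2 [2y] swap r/1=633/19003: DF=(1 − 633/19003·(0.963600))/(1+633/19003) = 9367/10000 ≈ 0.936700
step 3 [3y] zero: DF = P = 891/1000 ≈ 0.891000
step 4 [4y] bond c/1=11/200: DF=(2149917/2000000 − 11/200·(0.963600+0.936700+0.891000))/(1+11/200) = 4367/5000 ≈ 0.873400
step 5 [5y] swap r/1=1630/45017: DF=(1 − 1630/45017·(0.963600+0.936700+0.891000+0.873400))/(1+1630/45017) = 837/1000 ≈ 0.837000
step 6 [6y] zero: DF = P = 8139/10000 ≈ 0.813900
step 7 [7y] swap r/1=496/15293: DF=(1 − 496/15293·(0.963600+0.936700+0.891000+0.873400+0.837000+0.813900))/(1+496/15293) = 501/625 ≈ 0.801600

1 1 2409/2500
2 2 9367/10000
3 3 891/1000
4 4 4367/5000
5 5 837/1000
6 6 8139/10000
7 7 501/625
DF(3y) is solved at step 3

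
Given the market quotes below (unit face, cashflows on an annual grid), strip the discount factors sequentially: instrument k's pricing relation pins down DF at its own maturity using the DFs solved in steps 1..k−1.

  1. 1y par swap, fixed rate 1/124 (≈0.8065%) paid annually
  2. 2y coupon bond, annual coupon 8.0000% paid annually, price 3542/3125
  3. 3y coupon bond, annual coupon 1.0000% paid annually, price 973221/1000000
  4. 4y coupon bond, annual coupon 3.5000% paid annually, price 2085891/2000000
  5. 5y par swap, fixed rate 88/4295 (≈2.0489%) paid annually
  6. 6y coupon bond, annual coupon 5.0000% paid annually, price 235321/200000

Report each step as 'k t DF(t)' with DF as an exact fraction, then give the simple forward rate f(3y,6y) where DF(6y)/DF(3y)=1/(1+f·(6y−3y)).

step 1 [1y] swap r/1=1/124: DF=(1 − 1/124·(0))/(1+1/124) = 124/125 ≈ 0.992000
step 2 [2y] bond c/1=2/25: DF=(3542/3125 − 2/25·(0.992000))/(1+2/25) = 122/125 ≈ 0.976000
step 3 [3y] bond c/1=1/100: DF=(973221/1000000 − 1/100·(0.992000+0.976000))/(1+1/100) = 9441/10000 ≈ 0.944100
step 4 [4y] bond c/1=7/200: DF=(2085891/2000000 − 7/200·(0.992000+0.976000+0.944100))/(1+7/200) = 2273/2500 ≈ 0.909200
step 5 [5y] swap r/1=88/4295: DF=(1 − 88/4295·(0.992000+0.976000+0.944100+0.909200))/(1+88/4295) = 1129/1250 ≈ 0.903200
step 6 [6y] bond c/1=1/20: DF=(235321/200000 − 1/20·(0.992000+0.976000+0.944100+0.909200+0.903200))/(1+1/20) = 2239/2500 ≈ 0.895600

1 1 124/125
2 2 122/125
3 3 9441/10000
4 4 2273/2500
5 5 1129/1250
6 6 2239/2500
f(3y,6y) = ((9441/10000)/(2239/2500) − 1)/(3) = 485/26868 ≈ 1.8051%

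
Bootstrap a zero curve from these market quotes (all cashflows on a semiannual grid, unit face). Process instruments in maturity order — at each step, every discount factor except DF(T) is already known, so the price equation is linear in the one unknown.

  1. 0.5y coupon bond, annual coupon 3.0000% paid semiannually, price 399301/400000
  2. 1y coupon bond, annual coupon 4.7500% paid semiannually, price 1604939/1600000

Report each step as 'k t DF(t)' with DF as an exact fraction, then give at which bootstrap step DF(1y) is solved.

1 1/2 1967/2000
2 1 957/1000
DF(1y) is solved at step 2

step 1 [0.5y] bond c/2=3/200: DF=(399301/400000 − 3/200·(0))/(1+3/200) = 1967/2000 ≈ 0.983500
step 2 [1y] bond c/2=19/800: DF=(1604939/1600000 − 19/800·(0.983500))/(1+19/800) = 957/1000 ≈ 0.957000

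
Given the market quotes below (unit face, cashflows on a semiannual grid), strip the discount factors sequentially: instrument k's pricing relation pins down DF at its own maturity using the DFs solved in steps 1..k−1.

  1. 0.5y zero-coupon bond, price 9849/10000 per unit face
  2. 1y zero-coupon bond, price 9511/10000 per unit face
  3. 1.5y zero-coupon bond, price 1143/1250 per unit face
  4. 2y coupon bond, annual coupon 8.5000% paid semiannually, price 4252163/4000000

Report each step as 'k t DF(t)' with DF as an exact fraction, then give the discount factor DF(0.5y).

step 1 [0.5y] zero: DF = P = 9849/10000 ≈ 0.984900
step 2 [1y] zero: DF = P = 9511/10000 ≈ 0.951100
step 3 [1.5y] zero: DF = P = 1143/1250 ≈ 0.914400
step 4 [2y] bond c/2=17/400: DF=(4252163/4000000 − 17/400·(0.984900+0.951100+0.914400))/(1+17/400) = 1807/2000 ≈ 0.903500

1 1/2 9849/10000
2 1 9511/10000
3 3/2 1143/1250
4 2 1807/2000
DF(0.5y) = 9849/10000 ≈ 0.984900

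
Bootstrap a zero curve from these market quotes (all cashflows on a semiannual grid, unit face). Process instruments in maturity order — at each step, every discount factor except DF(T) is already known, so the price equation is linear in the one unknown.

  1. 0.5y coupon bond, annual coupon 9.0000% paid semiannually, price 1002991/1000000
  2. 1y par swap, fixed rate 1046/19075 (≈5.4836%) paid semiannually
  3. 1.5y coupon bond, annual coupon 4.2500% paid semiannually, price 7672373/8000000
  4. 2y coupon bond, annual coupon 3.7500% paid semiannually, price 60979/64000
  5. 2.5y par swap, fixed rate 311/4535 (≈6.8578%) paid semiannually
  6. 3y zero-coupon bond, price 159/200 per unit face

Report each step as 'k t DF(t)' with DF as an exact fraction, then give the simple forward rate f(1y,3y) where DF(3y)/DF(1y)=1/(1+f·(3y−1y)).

step 1 [0.5y] bond c/2=9/200: DF=(1002991/1000000 − 9/200·(0))/(1+9/200) = 4799/5000 ≈ 0.959800
step 2 [1y] swap r/2=523/19075: DF=(1 − 523/19075·(0.959800))/(1+523/19075) = 9477/10000 ≈ 0.947700
step 3 [1.5y] bond c/2=17/800: DF=(7672373/8000000 − 17/800·(0.959800+0.947700))/(1+17/800) = 4497/5000 ≈ 0.899400
step 4 [2y] bond c/2=3/160: DF=(60979/64000 − 3/160·(0.959800+0.947700+0.899400))/(1+3/160) = 2209/2500 ≈ 0.883600
step 5 [2.5y] swap r/2=311/9070: DF=(1 − 311/9070·(0.959800+0.947700+0.899400+0.883600))/(1+311/9070) = 1689/2000 ≈ 0.844500
step 6 [3y] zero: DF = P = 159/200 ≈ 0.795000

1 1/2 4799/5000
2 1 9477/10000
3 3/2 4497/5000
4 2 2209/2500
5 5/2 1689/2000
6 3 159/200
f(1y,3y) = ((9477/10000)/(159/200) − 1)/(2) = 509/5300 ≈ 9.6038%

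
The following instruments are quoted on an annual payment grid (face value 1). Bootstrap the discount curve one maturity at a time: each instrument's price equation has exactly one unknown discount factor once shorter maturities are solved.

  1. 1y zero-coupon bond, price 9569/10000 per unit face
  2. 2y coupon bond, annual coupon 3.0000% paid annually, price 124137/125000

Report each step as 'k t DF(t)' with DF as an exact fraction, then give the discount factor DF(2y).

1 1 9569/10000
2 2 9363/10000
DF(2y) = 9363/10000 ≈ 0.936300

step 1 [1y] zero: DF = P = 9569/10000 ≈ 0.956900
step 2 [2y] bond c/1=3/100: DF=(124137/125000 − 3/100·(0.956900))/(1+3/100) = 9363/10000 ≈ 0.936300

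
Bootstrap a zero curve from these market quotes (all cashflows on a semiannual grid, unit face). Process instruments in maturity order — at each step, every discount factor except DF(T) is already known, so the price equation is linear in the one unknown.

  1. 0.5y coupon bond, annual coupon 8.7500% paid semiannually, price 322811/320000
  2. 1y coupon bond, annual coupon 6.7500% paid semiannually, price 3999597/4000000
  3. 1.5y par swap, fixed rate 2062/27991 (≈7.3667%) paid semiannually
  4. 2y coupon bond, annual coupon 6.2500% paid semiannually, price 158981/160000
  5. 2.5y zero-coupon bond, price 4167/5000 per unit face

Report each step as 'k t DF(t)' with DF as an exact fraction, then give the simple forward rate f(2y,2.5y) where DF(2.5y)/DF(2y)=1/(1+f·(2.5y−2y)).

step 1 [0.5y] bond c/2=7/160: DF=(322811/320000 − 7/160·(0))/(1+7/160) = 1933/2000 ≈ 0.966500
step 2 [1y] bond c/2=27/800: DF=(3999597/4000000 − 27/800·(0.966500))/(1+27/800) = 9357/10000 ≈ 0.935700
step 3 [1.5y] swap r/2=1031/27991: DF=(1 − 1031/27991·(0.966500+0.935700))/(1+1031/27991) = 8969/10000 ≈ 0.896900
step 4 [2y] bond c/2=1/32: DF=(158981/160000 − 1/32·(0.966500+0.935700+0.896900))/(1+1/32) = 8787/10000 ≈ 0.878700
step 5 [2.5y] zero: DF = P = 4167/5000 ≈ 0.833400

1 1/2 1933/2000
2 1 9357/10000
3 3/2 8969/10000
4 2 8787/10000
5 5/2 4167/5000
f(2y,2.5y) = ((8787/10000)/(4167/5000) − 1)/(1/2) = 151/1389 ≈ 10.8711%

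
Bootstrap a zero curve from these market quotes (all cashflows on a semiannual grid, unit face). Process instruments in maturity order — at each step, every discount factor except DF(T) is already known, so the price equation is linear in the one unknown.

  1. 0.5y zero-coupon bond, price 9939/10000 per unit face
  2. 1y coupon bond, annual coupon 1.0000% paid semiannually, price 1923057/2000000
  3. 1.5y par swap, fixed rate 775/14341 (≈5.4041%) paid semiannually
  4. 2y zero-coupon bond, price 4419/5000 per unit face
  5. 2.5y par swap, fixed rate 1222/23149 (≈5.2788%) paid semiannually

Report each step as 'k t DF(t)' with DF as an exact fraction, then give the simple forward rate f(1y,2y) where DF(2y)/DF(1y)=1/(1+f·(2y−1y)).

step 1 [0.5y] zero: DF = P = 9939/10000 ≈ 0.993900
step 2 [1y] bond c/2=1/200: DF=(1923057/2000000 − 1/200·(0.993900))/(1+1/200) = 4759/5000 ≈ 0.951800
step 3 [1.5y] swap r/2=775/28682: DF=(1 − 775/28682·(0.993900+0.951800))/(1+775/28682) = 369/400 ≈ 0.922500
step 4 [2y] zero: DF = P = 4419/5000 ≈ 0.883800
step 5 [2.5y] swap r/2=611/23149: DF=(1 − 611/23149·(0.993900+0.951800+0.922500+0.883800))/(1+611/23149) = 4389/5000 ≈ 0.877800

1 1/2 9939/10000
2 1 4759/5000
3 3/2 369/400
4 2 4419/5000
5 5/2 4389/5000
f(1y,2y) = ((4759/5000)/(4419/5000) − 1)/(1) = 340/4419 ≈ 7.6940%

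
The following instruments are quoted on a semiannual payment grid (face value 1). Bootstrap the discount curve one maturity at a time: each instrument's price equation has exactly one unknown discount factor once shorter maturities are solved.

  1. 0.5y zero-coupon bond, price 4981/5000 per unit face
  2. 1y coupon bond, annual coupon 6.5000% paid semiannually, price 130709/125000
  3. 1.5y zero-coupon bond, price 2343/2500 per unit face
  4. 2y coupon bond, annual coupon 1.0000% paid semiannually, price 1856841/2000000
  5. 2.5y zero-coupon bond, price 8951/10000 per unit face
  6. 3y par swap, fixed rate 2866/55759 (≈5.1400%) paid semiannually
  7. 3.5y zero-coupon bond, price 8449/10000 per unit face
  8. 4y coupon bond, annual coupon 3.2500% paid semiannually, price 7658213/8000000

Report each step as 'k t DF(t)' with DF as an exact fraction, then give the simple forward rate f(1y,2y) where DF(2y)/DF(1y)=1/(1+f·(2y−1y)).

step 1 [0.5y] zero: DF = P = 4981/5000 ≈ 0.996200
step 2 [1y] bond c/2=13/400: DF=(130709/125000 − 13/400·(0.996200))/(1+13/400) = 4907/5000 ≈ 0.981400
step 3 [1.5y] zero: DF = P = 2343/2500 ≈ 0.937200
step 4 [2y] bond c/2=1/200: DF=(1856841/2000000 − 1/200·(0.996200+0.981400+0.937200))/(1+1/200) = 9093/10000 ≈ 0.909300
step 5 [2.5y] zero: DF = P = 8951/10000 ≈ 0.895100
step 6 [3y] swap r/2=1433/55759: DF=(1 − 1433/55759·(0.996200+0.981400+0.937200+0.909300+0.895100))/(1+1433/55759) = 8567/10000 ≈ 0.856700
step 7 [3.5y] zero: DF = P = 8449/10000 ≈ 0.844900
step 8 [4y] bond c/2=13/800: DF=(7658213/8000000 − 13/800·(0.996200+0.981400+0.937200+0.909300+0.895100+0.856700+0.844900))/(1+13/800) = 8393/10000 ≈ 0.839300

1 1/2 4981/5000
2 1 4907/5000
3 3/2 2343/2500
4 2 9093/10000
5 5/2 8951/10000
6 3 8567/10000
7 7/2 8449/10000
8 4 8393/10000
f(1y,2y) = ((4907/5000)/(9093/10000) − 1)/(1) = 103/1299 ≈ 7.9292%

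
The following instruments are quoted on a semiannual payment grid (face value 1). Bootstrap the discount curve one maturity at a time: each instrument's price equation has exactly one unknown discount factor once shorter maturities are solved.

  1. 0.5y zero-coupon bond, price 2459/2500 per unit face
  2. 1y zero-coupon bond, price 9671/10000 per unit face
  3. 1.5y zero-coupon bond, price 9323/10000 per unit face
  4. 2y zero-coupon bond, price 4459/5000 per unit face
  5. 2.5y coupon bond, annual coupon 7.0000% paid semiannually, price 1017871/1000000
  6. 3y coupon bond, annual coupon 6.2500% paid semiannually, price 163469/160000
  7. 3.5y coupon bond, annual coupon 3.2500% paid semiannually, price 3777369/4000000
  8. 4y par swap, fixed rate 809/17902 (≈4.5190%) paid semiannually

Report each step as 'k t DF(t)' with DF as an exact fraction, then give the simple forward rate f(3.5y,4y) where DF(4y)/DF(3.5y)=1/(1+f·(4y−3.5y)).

step 1 [0.5y] zero: DF = P = 2459/2500 ≈ 0.983600
step 2 [1y] zero: DF = P = 9671/10000 ≈ 0.967100
step 3 [1.5y] zero: DF = P = 9323/10000 ≈ 0.932300
step 4 [2y] zero: DF = P = 4459/5000 ≈ 0.891800
step 5 [2.5y] bond c/2=7/200: DF=(1017871/1000000 − 7/200·(0.983600+0.967100+0.932300+0.891800))/(1+7/200) = 4279/5000 ≈ 0.855800
step 6 [3y] bond c/2=1/32: DF=(163469/160000 − 1/32·(0.983600+0.967100+0.932300+0.891800+0.855800))/(1+1/32) = 1063/1250 ≈ 0.850400
step 7 [3.5y] bond c/2=13/800: DF=(3777369/4000000 − 13/800·(0.983600+0.967100+0.932300+0.891800+0.855800+0.850400))/(1+13/800) = 526/625 ≈ 0.841600
step 8 [4y] swap r/2=809/35804: DF=(1 − 809/35804·(0.983600+0.967100+0.932300+0.891800+0.855800+0.850400+0.841600))/(1+809/35804) = 4191/5000 ≈ 0.838200

1 1/2 2459/2500
2 1 9671/10000
3 3/2 9323/10000
4 2 4459/5000
5 5/2 4279/5000
6 3 1063/1250
7 7/2 526/625
8 4 4191/5000
f(3.5y,4y) = ((526/625)/(4191/5000) − 1)/(1/2) = 34/4191 ≈ 0.8113%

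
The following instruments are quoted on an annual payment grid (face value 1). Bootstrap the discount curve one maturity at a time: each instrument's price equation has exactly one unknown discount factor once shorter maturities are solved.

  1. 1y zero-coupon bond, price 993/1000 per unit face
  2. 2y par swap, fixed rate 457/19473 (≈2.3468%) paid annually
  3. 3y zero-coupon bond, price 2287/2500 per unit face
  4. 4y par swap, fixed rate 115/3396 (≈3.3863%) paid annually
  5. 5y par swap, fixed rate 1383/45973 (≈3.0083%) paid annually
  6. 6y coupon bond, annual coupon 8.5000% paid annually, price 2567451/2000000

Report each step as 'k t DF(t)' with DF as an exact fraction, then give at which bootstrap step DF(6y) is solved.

1 1 993/1000
2 2 9543/10000
3 3 2287/2500
4 4 1747/2000
5 5 8617/10000
6 6 823/1000
DF(6y) is solved at step 6

step 1 [1y] zero: DF = P = 993/1000 ≈ 0.993000
step 2 [2y] swap r/1=457/19473: DF=(1 − 457/19473·(0.993000))/(1+457/19473) = 9543/10000 ≈ 0.954300
step 3 [3y] zero: DF = P = 2287/2500 ≈ 0.914800
step 4 [4y] swap r/1=115/3396: DF=(1 − 115/3396·(0.993000+0.954300+0.914800))/(1+115/3396) = 1747/2000 ≈ 0.873500
step 5 [5y] swap r/1=1383/45973: DF=(1 − 1383/45973·(0.993000+0.954300+0.914800+0.873500))/(1+1383/45973) = 8617/10000 ≈ 0.861700
step 6 [6y] bond c/1=17/200: DF=(2567451/2000000 − 17/200·(0.993000+0.954300+0.914800+0.873500+0.861700))/(1+17/200) = 823/1000 ≈ 0.823000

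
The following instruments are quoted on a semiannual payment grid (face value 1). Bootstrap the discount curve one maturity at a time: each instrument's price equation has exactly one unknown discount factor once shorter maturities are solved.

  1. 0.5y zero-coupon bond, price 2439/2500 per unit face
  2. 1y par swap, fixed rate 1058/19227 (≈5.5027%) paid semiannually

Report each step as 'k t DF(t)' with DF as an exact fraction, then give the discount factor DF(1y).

step 1 [0.5y] zero: DF = P = 2439/2500 ≈ 0.975600
step 2 [1y] swap r/2=529/19227: DF=(1 − 529/19227·(0.975600))/(1+529/19227) = 9471/10000 ≈ 0.947100

1 1/2 2439/2500
2 1 9471/10000
DF(1y) = 9471/10000 ≈ 0.947100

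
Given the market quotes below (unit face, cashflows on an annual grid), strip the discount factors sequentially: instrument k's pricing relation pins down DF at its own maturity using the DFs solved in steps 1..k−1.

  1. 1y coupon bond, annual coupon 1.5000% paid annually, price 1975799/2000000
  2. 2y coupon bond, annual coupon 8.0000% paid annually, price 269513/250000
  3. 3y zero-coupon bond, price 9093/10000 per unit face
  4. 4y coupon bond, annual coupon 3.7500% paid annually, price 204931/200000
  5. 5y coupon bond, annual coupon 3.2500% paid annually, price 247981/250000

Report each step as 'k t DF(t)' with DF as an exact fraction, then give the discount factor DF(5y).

step 1 [1y] bond c/1=3/200: DF=(1975799/2000000 − 3/200·(0))/(1+3/200) = 9733/10000 ≈ 0.973300
step 2 [2y] bond c/1=2/25: DF=(269513/250000 − 2/25·(0.973300))/(1+2/25) = 9261/10000 ≈ 0.926100
step 3 [3y] zero: DF = P = 9093/10000 ≈ 0.909300
step 4 [4y] bond c/1=3/80: DF=(204931/200000 − 3/80·(0.973300+0.926100+0.909300))/(1+3/80) = 8861/10000 ≈ 0.886100
step 5 [5y] bond c/1=13/400: DF=(247981/250000 − 13/400·(0.973300+0.926100+0.909300+0.886100))/(1+13/400) = 2111/2500 ≈ 0.844400

1 1 9733/10000
2 2 9261/10000
3 3 9093/10000
4 4 8861/10000
5 5 2111/2500
DF(5y) = 2111/2500 ≈ 0.844400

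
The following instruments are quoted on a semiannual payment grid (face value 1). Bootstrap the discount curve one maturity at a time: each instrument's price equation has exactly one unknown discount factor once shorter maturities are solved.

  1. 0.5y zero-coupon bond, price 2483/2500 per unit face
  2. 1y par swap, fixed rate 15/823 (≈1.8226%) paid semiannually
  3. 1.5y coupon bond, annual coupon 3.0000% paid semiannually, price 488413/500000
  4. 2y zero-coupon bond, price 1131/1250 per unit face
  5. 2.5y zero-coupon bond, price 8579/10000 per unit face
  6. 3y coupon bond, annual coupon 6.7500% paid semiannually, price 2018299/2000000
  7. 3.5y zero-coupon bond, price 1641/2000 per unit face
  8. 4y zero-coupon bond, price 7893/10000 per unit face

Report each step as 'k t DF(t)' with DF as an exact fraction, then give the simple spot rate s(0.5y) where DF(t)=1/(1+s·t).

step 1 [0.5y] zero: DF = P = 2483/2500 ≈ 0.993200
step 2 [1y] swap r/2=15/1646: DF=(1 − 15/1646·(0.993200))/(1+15/1646) = 491/500 ≈ 0.982000
step 3 [1.5y] bond c/2=3/200: DF=(488413/500000 − 3/200·(0.993200+0.982000))/(1+3/200) = 2333/2500 ≈ 0.933200
step 4 [2y] zero: DF = P = 1131/1250 ≈ 0.904800
step 5 [2.5y] zero: DF = P = 8579/10000 ≈ 0.857900
step 6 [3y] bond c/2=27/800: DF=(2018299/2000000 − 27/800·(0.993200+0.982000+0.933200+0.904800+0.857900))/(1+27/800) = 8237/10000 ≈ 0.823700
step 7 [3.5y] zero: DF = P = 1641/2000 ≈ 0.820500
step 8 [4y] zero: DF = P = 7893/10000 ≈ 0.789300

1 1/2 2483/2500
2 1 491/500
3 3/2 2333/2500
4 2 1131/1250
5 5/2 8579/10000
6 3 8237/10000
7 7/2 1641/2000
8 4 7893/10000
s(0.5y) = (1/(2483/2500) − 1)/(1/2) = 34/2483 ≈ 1.3693%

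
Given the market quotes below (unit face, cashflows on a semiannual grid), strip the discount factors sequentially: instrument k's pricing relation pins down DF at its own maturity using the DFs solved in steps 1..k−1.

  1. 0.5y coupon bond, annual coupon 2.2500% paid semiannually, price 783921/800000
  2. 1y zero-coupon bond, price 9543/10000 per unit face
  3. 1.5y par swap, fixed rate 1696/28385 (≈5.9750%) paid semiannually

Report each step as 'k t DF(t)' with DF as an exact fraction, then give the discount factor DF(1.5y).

step 1 [0.5y] bond c/2=9/800: DF=(783921/800000 − 9/800·(0))/(1+9/800) = 969/1000 ≈ 0.969000
step 2 [1y] zero: DF = P = 9543/10000 ≈ 0.954300
step 3 [1.5y] swap r/2=848/28385: DF=(1 − 848/28385·(0.969000+0.954300))/(1+848/28385) = 572/625 ≈ 0.915200

1 1/2 969/1000
2 1 9543/10000
3 3/2 572/625
DF(1.5y) = 572/625 ≈ 0.915200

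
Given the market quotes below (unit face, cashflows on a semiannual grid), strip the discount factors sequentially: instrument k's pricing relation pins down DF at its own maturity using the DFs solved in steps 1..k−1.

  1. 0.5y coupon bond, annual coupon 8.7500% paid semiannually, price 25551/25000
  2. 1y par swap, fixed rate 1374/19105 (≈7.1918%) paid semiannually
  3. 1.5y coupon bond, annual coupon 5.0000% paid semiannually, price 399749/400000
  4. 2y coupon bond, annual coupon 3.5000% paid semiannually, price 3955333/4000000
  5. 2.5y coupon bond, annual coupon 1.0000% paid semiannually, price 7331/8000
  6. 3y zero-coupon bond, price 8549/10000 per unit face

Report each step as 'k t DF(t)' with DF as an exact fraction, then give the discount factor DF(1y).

step 1 [0.5y] bond c/2=7/160: DF=(25551/25000 − 7/160·(0))/(1+7/160) = 612/625 ≈ 0.979200
step 2 [1y] swap r/2=687/19105: DF=(1 − 687/19105·(0.979200))/(1+687/19105) = 9313/10000 ≈ 0.931300
step 3 [1.5y] bond c/2=1/40: DF=(399749/400000 − 1/40·(0.979200+0.931300))/(1+1/40) = 2321/2500 ≈ 0.928400
step 4 [2y] bond c/2=7/400: DF=(3955333/4000000 − 7/400·(0.979200+0.931300+0.928400))/(1+7/400) = 923/1000 ≈ 0.923000
step 5 [2.5y] bond c/2=1/200: DF=(7331/8000 − 1/200·(0.979200+0.931300+0.928400+0.923000))/(1+1/200) = 8931/10000 ≈ 0.893100
step 6 [3y] zero: DF = P = 8549/10000 ≈ 0.854900

1 1/2 612/625
2 1 9313/10000
3 3/2 2321/2500
4 2 923/1000
5 5/2 8931/10000
6 3 8549/10000
DF(1y) = 9313/10000 ≈ 0.931300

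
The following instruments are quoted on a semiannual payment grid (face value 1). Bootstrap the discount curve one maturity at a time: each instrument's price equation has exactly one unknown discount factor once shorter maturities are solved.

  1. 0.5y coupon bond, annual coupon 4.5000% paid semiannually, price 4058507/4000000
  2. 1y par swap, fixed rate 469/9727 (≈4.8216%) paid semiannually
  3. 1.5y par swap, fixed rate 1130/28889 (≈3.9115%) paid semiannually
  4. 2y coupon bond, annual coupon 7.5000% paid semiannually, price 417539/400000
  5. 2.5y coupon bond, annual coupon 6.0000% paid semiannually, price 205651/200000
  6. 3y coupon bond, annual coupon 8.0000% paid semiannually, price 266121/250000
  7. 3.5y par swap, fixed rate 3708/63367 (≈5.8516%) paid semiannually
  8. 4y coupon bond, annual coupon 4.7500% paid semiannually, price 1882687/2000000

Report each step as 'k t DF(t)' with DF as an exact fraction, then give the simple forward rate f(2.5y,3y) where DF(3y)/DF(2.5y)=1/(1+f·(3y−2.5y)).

1 1/2 9923/10000
2 1 9531/10000
3 3/2 1887/2000
4 2 9017/10000
5 5/2 8879/10000
6 3 2109/2500
7 7/2 4073/5000
8 4 309/400
f(2.5y,3y) = ((8879/10000)/(2109/2500) − 1)/(1/2) = 443/4218 ≈ 10.5026%

step 1 [0.5y] bond c/2=9/400: DF=(4058507/4000000 − 9/400·(0))/(1+9/400) = 9923/10000 ≈ 0.992300
step 2 [1y] swap r/2=469/19454: DF=(1 − 469/19454·(0.992300))/(1+469/19454) = 9531/10000 ≈ 0.953100
step 3 [1.5y] swap r/2=565/28889: DF=(1 − 565/28889·(0.992300+0.953100))/(1+565/28889) = 1887/2000 ≈ 0.943500
step 4 [2y] bond c/2=3/80: DF=(417539/400000 − 3/80·(0.992300+0.953100+0.943500))/(1+3/80) = 9017/10000 ≈ 0.901700
step 5 [2.5y] bond c/2=3/100: DF=(205651/200000 − 3/100·(0.992300+0.953100+0.943500+0.901700))/(1+3/100) = 8879/10000 ≈ 0.887900
step 6 [3y] bond c/2=1/25: DF=(266121/250000 − 1/25·(0.992300+0.953100+0.943500+0.901700+0.887900))/(1+1/25) = 2109/2500 ≈ 0.843600
step 7 [3.5y] swap r/2=1854/63367: DF=(1 − 1854/63367·(0.992300+0.953100+0.943500+0.901700+0.887900+0.843600))/(1+1854/63367) = 4073/5000 ≈ 0.814600
step 8 [4y] bond c/2=19/800: DF=(1882687/2000000 − 19/800·(0.992300+0.953100+0.943500+0.901700+0.887900+0.843600+0.814600))/(1+19/800) = 309/400 ≈ 0.772500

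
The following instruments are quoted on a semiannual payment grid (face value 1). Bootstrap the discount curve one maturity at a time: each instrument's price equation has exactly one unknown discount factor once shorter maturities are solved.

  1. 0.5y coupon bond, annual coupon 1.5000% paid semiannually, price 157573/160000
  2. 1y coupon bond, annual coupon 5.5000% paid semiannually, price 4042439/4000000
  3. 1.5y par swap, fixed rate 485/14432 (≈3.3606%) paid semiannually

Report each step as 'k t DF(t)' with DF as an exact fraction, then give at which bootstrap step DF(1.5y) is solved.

1 1/2 391/400
2 1 4787/5000
3 3/2 1903/2000
DF(1.5y) is solved at step 3

step 1 [0.5y] bond c/2=3/400: DF=(157573/160000 − 3/400·(0))/(1+3/400) = 391/400 ≈ 0.977500
step 2 [1y] bond c/2=11/400: DF=(4042439/4000000 − 11/400·(0.977500))/(1+11/400) = 4787/5000 ≈ 0.957400
step 3 [1.5y] swap r/2=485/28864: DF=(1 − 485/28864·(0.977500+0.957400))/(1+485/28864) = 1903/2000 ≈ 0.951500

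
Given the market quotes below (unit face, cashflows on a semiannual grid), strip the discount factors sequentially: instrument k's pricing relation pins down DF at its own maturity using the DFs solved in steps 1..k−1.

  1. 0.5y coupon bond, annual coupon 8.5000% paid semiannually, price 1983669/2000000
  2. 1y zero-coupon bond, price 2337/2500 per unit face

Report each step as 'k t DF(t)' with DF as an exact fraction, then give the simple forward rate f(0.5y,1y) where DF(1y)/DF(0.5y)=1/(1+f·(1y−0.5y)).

step 1 [0.5y] bond c/2=17/400: DF=(1983669/2000000 − 17/400·(0))/(1+17/400) = 4757/5000 ≈ 0.951400
step 2 [1y] zero: DF = P = 2337/2500 ≈ 0.934800

1 1/2 4757/5000
2 1 2337/2500
f(0.5y,1y) = ((4757/5000)/(2337/2500) − 1)/(1/2) = 83/2337 ≈ 3.5516%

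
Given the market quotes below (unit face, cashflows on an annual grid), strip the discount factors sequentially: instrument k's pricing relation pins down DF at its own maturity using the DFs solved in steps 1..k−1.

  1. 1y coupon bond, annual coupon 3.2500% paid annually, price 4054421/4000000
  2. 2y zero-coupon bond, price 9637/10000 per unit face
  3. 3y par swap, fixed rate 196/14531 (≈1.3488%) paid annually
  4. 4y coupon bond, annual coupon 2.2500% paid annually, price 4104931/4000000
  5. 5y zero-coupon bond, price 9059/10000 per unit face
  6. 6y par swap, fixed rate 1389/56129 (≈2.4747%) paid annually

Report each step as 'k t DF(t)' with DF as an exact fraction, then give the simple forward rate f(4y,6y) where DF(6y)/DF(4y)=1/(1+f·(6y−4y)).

step 1 [1y] bond c/1=13/400: DF=(4054421/4000000 − 13/400·(0))/(1+13/400) = 9817/10000 ≈ 0.981700
step 2 [2y] zero: DF = P = 9637/10000 ≈ 0.963700
step 3 [3y] swap r/1=196/14531: DF=(1 − 196/14531·(0.981700+0.963700))/(1+196/14531) = 1201/1250 ≈ 0.960800
step 4 [4y] bond c/1=9/400: DF=(4104931/4000000 − 9/400·(0.981700+0.963700+0.960800))/(1+9/400) = 9397/10000 ≈ 0.939700
step 5 [5y] zero: DF = P = 9059/10000 ≈ 0.905900
step 6 [6y] swap r/1=1389/56129: DF=(1 − 1389/56129·(0.981700+0.963700+0.960800+0.939700+0.905900))/(1+1389/56129) = 8611/10000 ≈ 0.861100

1 1 9817/10000
2 2 9637/10000
3 3 1201/1250
4 4 9397/10000
5 5 9059/10000
6 6 8611/10000
f(4y,6y) = ((9397/10000)/(8611/10000) − 1)/(2) = 393/8611 ≈ 4.5639%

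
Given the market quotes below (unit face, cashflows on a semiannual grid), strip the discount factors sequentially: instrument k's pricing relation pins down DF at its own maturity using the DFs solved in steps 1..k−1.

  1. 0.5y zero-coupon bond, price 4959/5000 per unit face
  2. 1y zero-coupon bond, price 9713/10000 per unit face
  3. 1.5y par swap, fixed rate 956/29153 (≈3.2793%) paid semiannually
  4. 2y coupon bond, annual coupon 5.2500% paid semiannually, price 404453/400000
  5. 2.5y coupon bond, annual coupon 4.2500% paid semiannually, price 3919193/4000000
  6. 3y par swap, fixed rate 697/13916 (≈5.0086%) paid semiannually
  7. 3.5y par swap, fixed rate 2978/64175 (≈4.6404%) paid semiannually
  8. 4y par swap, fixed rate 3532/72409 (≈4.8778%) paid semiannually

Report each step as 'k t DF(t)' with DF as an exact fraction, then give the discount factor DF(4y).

step 1 [0.5y] zero: DF = P = 4959/5000 ≈ 0.991800
step 2 [1y] zero: DF = P = 9713/10000 ≈ 0.971300
step 3 [1.5y] swap r/2=478/29153: DF=(1 − 478/29153·(0.991800+0.971300))/(1+478/29153) = 4761/5000 ≈ 0.952200
step 4 [2y] bond c/2=21/800: DF=(404453/400000 − 21/800·(0.991800+0.971300+0.952200))/(1+21/800) = 9107/10000 ≈ 0.910700
step 5 [2.5y] bond c/2=17/800: DF=(3919193/4000000 − 17/800·(0.991800+0.971300+0.952200+0.910700))/(1+17/800) = 4399/5000 ≈ 0.879800
step 6 [3y] swap r/2=697/27832: DF=(1 − 697/27832·(0.991800+0.971300+0.952200+0.910700+0.879800))/(1+697/27832) = 4303/5000 ≈ 0.860600
step 7 [3.5y] swap r/2=1489/64175: DF=(1 − 1489/64175·(0.991800+0.971300+0.952200+0.910700+0.879800+0.860600))/(1+1489/64175) = 8511/10000 ≈ 0.851100
step 8 [4y] swap r/2=1766/72409: DF=(1 − 1766/72409·(0.991800+0.971300+0.952200+0.910700+0.879800+0.860600+0.851100))/(1+1766/72409) = 4117/5000 ≈ 0.823400

1 1/2 4959/5000
2 1 9713/10000
3 3/2 4761/5000
4 2 9107/10000
5 5/2 4399/5000
6 3 4303/5000
7 7/2 8511/10000
8 4 4117/5000
DF(4y) = 4117/5000 ≈ 0.823400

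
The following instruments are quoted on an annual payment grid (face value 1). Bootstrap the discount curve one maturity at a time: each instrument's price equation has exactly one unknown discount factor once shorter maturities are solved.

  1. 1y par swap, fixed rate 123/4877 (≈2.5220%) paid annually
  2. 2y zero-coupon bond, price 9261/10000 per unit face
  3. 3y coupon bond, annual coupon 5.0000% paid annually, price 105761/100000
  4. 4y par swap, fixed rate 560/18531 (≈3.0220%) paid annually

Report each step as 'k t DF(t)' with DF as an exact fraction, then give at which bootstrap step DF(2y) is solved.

1 1 4877/5000
2 2 9261/10000
3 3 9167/10000
4 4 111/125
DF(2y) is solved at step 2

step 1 [1y] swap r/1=123/4877: DF=(1 − 123/4877·(0))/(1+123/4877) = 4877/5000 ≈ 0.975400
step 2 [2y] zero: DF = P = 9261/10000 ≈ 0.926100
step 3 [3y] bond c/1=1/20: DF=(105761/100000 − 1/20·(0.975400+0.926100))/(1+1/20) = 9167/10000 ≈ 0.916700
step 4 [4y] swap r/1=560/18531: DF=(1 − 560/18531·(0.975400+0.926100+0.916700))/(1+560/18531) = 111/125 ≈ 0.888000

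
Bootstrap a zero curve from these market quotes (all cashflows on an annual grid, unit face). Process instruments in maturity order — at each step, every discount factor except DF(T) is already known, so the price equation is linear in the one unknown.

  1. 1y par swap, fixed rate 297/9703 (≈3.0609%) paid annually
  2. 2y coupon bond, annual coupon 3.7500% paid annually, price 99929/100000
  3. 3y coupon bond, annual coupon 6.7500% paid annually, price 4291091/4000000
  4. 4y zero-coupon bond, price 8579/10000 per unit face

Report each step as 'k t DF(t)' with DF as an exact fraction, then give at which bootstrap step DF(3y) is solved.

1 1 9703/10000
2 2 9281/10000
3 3 8849/10000
4 4 8579/10000
DF(3y) is solved at step 3

step 1 [1y] swap r/1=297/9703: DF=(1 − 297/9703·(0))/(1+297/9703) = 9703/10000 ≈ 0.970300
step 2 [2y] bond c/1=3/80: DF=(99929/100000 − 3/80·(0.970300))/(1+3/80) = 9281/10000 ≈ 0.928100
step 3 [3y] bond c/1=27/400: DF=(4291091/4000000 − 27/400·(0.970300+0.928100))/(1+27/400) = 8849/10000 ≈ 0.884900
step 4 [4y] zero: DF = P = 8579/10000 ≈ 0.857900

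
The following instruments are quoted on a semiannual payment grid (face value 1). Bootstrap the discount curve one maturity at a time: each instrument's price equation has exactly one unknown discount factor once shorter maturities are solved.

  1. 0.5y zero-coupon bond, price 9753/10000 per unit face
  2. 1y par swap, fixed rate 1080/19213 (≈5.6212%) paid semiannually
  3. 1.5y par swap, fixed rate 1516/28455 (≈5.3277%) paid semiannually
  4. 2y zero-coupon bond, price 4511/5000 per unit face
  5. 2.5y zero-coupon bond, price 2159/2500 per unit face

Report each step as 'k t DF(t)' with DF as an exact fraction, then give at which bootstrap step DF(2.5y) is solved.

step 1 [0.5y] zero: DF = P = 9753/10000 ≈ 0.975300
step 2 [1y] swap r/2=540/19213: DF=(1 − 540/19213·(0.975300))/(1+540/19213) = 473/500 ≈ 0.946000
step 3 [1.5y] swap r/2=758/28455: DF=(1 − 758/28455·(0.975300+0.946000))/(1+758/28455) = 4621/5000 ≈ 0.924200
step 4 [2y] zero: DF = P = 4511/5000 ≈ 0.902200
step 5 [2.5y] zero: DF = P = 2159/2500 ≈ 0.863600

1 1/2 9753/10000
2 1 473/500
3 3/2 4621/5000
4 2 4511/5000
5 5/2 2159/2500
DF(2.5y) is solved at step 5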